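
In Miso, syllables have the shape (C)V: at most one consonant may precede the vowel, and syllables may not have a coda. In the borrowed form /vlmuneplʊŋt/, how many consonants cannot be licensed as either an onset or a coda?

Under (C)V, the unsyllabifiable consonants are /v/, /l/, /p/, /ŋ/, /t/ (no codas are permitted; onsets are limited to one consonant).

5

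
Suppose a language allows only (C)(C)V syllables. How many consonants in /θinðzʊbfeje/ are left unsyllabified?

The consonants /n/ cannot be parsed into a legal (C)(C)V syllable (no codas are permitted; onsets may contain at most 2 consonants).

1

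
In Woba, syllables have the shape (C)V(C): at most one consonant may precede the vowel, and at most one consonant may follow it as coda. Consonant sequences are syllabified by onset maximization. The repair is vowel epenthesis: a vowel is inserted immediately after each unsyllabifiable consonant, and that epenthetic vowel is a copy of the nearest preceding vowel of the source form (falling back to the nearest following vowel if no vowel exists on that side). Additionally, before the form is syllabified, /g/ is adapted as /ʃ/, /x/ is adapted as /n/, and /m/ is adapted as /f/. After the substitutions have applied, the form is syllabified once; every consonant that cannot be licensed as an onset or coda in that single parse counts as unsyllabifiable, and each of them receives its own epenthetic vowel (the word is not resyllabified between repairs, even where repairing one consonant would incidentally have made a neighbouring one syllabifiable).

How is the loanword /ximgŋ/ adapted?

nifʃiŋi

Substitution: /x/ → /n/, /m/ → /f/, /g/ → /ʃ/, giving /nifʃŋ/.
Under (C)V(C), the unsyllabifiable consonants are /ʃ/, /ŋ/ (at most one coda consonant is licensed; onsets are limited to one consonant).
Epenthesis after each stranded consonant: /ʃ/ → /ʃi/, /ŋ/ → /ŋi/.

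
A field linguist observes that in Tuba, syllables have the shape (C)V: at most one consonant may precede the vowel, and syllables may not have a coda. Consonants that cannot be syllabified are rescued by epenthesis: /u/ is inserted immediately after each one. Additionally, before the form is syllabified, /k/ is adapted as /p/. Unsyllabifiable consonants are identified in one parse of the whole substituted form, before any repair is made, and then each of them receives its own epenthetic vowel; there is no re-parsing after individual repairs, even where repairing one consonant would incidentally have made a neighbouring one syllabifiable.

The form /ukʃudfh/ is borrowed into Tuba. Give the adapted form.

upuʃudufuhu

Substitution: /k/ → /p/, giving /upʃudfh/.
Under (C)V, the unsyllabifiable consonants are /p/, /d/, /f/, /h/ (no codas are permitted; onsets are limited to one consonant).
Epenthesis after each stranded consonant: /p/ → /pu/, /d/ → /du/, /f/ → /fu/, /h/ → /hu/.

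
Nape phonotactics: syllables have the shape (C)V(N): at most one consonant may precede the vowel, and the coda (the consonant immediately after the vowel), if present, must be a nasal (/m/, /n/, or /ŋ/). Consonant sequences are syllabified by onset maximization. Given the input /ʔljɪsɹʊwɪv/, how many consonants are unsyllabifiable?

The consonants /ʔ/, /l/, /s/, /v/ cannot be parsed into a legal (C)V(N) syllable (only a nasal (/m/, /n/, or /ŋ/) is licensed in coda position; onsets are limited to one consonant).

4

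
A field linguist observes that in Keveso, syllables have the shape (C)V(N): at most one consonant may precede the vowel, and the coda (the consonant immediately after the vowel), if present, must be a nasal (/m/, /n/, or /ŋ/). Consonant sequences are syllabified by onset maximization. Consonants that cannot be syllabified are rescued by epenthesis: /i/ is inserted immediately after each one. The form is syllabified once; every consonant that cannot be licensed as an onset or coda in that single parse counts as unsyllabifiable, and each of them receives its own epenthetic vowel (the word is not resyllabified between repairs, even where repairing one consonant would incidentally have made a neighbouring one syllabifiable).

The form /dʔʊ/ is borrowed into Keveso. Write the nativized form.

The consonants /d/ cannot be parsed into a legal (C)V(N) syllable (only a nasal (/m/, /n/, or /ŋ/) is licensed in coda position; onsets are limited to one consonant).
Inserting the epenthetic vowel yields /d/ → /di/.

diʔʊ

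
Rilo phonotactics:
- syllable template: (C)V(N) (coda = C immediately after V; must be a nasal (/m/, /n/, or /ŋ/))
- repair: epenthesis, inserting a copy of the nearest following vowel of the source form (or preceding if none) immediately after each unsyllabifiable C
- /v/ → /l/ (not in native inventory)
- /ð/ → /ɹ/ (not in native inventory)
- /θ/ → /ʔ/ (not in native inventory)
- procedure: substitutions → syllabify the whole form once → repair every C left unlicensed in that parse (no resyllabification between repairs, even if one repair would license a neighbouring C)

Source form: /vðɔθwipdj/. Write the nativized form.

lɔɹɔʔiwipidiji

Substitution: /v/ → /l/, /ð/ → /ɹ/, /θ/ → /ʔ/, giving /lɹɔʔwipdj/.
Syllabifying with onset maximization leaves /l/, /ʔ/, /p/, /d/, /j/ stranded (only a nasal (/m/, /n/, or /ŋ/) is licensed in coda position; onsets are limited to one consonant).
Each unlicensed consonant becomes the onset of a new syllable: /l/ → /lɔ/, /ʔ/ → /ʔi/, /p/ → /pi/, /d/ → /di/, /j/ → /ji/.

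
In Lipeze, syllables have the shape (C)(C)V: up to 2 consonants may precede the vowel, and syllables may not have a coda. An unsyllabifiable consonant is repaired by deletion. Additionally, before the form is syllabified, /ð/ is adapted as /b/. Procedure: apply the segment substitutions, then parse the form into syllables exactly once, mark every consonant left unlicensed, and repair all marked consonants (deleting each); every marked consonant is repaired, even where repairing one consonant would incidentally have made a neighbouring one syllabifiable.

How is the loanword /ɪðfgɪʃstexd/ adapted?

Substitution: /ð/ → /b/, giving /ɪbfgɪʃstexd/.
Syllabifying with onset maximization leaves /b/, /ʃ/, /x/, /d/ stranded (no codas are permitted; onsets may contain at most 2 consonants).
Deletion applies to /b/, /ʃ/, /x/, /d/.

ɪfgɪste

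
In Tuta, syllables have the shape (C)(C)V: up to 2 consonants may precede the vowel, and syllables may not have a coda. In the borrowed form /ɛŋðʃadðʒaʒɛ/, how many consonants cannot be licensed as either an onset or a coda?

2

Syllabifying with onset maximization leaves /ŋ/, /d/ stranded (no codas are permitted; onsets may contain at most 2 consonants).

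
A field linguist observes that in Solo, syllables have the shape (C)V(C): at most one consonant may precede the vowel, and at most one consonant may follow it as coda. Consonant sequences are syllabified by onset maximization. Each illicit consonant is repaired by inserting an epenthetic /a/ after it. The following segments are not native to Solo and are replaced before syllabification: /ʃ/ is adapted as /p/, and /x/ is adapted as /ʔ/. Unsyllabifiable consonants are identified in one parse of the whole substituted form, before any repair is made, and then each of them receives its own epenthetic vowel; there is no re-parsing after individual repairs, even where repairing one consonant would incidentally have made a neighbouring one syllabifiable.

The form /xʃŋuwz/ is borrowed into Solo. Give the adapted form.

Substitution: /x/ → /ʔ/, /ʃ/ → /p/, giving /ʔpŋuwz/.
Syllabifying with onset maximization leaves /ʔ/, /p/, /z/ stranded (at most one coda consonant is licensed; onsets are limited to one consonant).
Epenthesis after each stranded consonant: /ʔ/ → /ʔa/, /p/ → /pa/, /z/ → /za/.

ʔapaŋuwza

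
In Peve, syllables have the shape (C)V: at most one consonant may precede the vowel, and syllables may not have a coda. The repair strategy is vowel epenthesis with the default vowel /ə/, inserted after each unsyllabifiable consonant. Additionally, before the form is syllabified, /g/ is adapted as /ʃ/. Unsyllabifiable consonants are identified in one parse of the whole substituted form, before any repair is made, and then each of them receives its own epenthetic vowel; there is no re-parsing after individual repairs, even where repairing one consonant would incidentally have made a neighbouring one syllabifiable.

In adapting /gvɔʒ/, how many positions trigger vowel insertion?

2

After substitution the input is /ʃvɔʒ/.
The unsyllabifiable consonants are /ʃ/, /ʒ/; each receives one epenthetic vowel.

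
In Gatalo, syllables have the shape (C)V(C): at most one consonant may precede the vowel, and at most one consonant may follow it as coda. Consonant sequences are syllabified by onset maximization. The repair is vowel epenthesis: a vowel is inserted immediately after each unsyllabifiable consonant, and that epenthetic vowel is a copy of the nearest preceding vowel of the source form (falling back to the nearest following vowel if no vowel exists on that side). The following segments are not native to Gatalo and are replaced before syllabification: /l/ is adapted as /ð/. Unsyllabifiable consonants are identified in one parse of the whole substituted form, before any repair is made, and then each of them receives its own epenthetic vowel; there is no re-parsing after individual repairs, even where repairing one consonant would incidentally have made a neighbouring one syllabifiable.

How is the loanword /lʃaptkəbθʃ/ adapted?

Substitution: /l/ → /ð/, giving /ðʃaptkəbθʃ/.
Under (C)V(C), the unsyllabifiable consonants are /ð/, /t/, /θ/, /ʃ/ (at most one coda consonant is licensed; onsets are limited to one consonant).
Epenthesis after each stranded consonant: /ð/ → /ða/, /t/ → /ta/, /θ/ → /θə/, /ʃ/ → /ʃə/.

ðaʃaptakəbθəʃə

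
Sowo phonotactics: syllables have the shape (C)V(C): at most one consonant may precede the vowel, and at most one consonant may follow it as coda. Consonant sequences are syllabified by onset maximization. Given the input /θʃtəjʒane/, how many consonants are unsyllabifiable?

2

The consonants /θ/, /ʃ/ cannot be parsed into a legal (C)V(C) syllable (at most one coda consonant is licensed; onsets are limited to one consonant).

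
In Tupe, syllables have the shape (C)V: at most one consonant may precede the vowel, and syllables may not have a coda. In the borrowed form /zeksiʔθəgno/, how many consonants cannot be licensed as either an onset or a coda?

Syllabifying with onset maximization leaves /k/, /ʔ/, /g/ stranded (no codas are permitted; onsets are limited to one consonant).

3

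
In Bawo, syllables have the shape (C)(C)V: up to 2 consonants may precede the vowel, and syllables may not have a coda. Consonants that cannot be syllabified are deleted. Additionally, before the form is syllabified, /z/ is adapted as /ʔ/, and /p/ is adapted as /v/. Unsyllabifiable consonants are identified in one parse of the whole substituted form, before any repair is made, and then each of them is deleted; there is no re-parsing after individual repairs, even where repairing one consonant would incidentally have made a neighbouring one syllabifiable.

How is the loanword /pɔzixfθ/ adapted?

Substitution: /p/ → /v/, /z/ → /ʔ/, giving /vɔʔixfθ/.
Under (C)(C)V, the unsyllabifiable consonants are /x/, /f/, /θ/ (no codas are permitted; onsets may contain at most 2 consonants).
Deletion applies to /x/, /f/, /θ/.

vɔʔi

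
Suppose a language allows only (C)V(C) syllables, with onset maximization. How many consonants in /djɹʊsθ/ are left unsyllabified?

3

The consonants /d/, /j/, /θ/ cannot be parsed into a legal (C)V(C) syllable (at most one coda consonant is licensed; onsets are limited to one consonant).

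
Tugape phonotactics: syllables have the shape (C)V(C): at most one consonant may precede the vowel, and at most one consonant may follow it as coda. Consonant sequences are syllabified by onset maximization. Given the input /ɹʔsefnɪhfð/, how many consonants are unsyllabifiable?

4

Under (C)V(C), the unsyllabifiable consonants are /ɹ/, /ʔ/, /f/, /ð/ (at most one coda consonant is licensed; onsets are limited to one consonant).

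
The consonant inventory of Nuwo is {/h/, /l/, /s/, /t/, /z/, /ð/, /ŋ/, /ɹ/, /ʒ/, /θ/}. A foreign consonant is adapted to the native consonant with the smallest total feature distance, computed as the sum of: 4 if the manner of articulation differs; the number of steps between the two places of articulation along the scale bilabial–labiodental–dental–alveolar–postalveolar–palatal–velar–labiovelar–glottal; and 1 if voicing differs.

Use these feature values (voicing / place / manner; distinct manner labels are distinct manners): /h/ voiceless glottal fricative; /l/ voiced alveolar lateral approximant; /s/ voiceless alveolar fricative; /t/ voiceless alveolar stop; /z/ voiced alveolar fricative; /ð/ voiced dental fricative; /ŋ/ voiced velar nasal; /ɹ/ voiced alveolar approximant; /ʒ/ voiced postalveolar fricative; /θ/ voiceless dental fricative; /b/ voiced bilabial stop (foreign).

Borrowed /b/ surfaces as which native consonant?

/t/ is closest: same manner (stop), place distance 3 (bilabial→alveolar), voicing differs (+1); total 4. Next closest is /ð/ at distance 6.

t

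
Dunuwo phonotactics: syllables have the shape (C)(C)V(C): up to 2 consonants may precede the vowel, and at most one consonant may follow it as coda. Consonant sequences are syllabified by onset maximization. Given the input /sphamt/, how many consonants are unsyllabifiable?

2

The consonants /s/, /t/ cannot be parsed into a legal (C)(C)V(C) syllable (at most one coda consonant is licensed; onsets may contain at most 2 consonants).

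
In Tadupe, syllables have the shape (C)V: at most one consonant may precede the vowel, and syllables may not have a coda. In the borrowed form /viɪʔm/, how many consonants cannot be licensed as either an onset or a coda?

The consonants /ʔ/, /m/ cannot be parsed into a legal (C)V syllable (no codas are permitted; onsets are limited to one consonant).

2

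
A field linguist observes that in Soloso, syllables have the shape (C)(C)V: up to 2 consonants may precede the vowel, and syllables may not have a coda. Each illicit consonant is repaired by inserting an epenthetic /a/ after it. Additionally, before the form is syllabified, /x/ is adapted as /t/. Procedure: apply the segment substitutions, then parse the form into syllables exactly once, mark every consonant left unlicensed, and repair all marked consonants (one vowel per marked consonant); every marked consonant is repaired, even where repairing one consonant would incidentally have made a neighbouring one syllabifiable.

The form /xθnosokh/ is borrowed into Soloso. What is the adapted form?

taθnosokaha

Substitution: /x/ → /t/, giving /tθnosokh/.
The consonants /t/, /k/, /h/ cannot be parsed into a legal (C)(C)V syllable (no codas are permitted; onsets may contain at most 2 consonants).
Each unlicensed consonant becomes the onset of a new syllable: /t/ → /ta/, /k/ → /ka/, /h/ → /ha/.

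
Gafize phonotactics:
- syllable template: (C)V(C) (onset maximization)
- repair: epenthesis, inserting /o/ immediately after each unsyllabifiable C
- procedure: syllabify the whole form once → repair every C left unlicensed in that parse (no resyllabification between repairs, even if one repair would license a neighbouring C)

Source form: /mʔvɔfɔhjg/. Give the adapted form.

The consonants /m/, /ʔ/, /j/, /g/ cannot be parsed into a legal (C)V(C) syllable (at most one coda consonant is licensed; onsets are limited to one consonant).
Each unlicensed consonant becomes the onset of a new syllable: /m/ → /mo/, /ʔ/ → /ʔo/, /j/ → /jo/, /g/ → /go/.

moʔovɔfɔhjogo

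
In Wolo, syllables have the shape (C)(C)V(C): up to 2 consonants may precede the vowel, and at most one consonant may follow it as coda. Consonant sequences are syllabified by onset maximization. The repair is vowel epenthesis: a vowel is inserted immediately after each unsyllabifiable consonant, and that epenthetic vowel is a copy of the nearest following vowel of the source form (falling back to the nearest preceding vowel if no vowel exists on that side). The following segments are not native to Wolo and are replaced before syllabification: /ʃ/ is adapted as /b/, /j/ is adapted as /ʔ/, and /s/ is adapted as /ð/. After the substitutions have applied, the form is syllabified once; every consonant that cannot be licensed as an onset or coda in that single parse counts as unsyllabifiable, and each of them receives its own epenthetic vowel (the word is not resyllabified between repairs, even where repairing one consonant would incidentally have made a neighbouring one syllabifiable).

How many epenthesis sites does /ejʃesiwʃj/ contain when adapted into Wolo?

2

After substitution the input is /eʔbeðiwbʔ/.
The unsyllabifiable consonants are /b/, /ʔ/; each receives one epenthetic vowel.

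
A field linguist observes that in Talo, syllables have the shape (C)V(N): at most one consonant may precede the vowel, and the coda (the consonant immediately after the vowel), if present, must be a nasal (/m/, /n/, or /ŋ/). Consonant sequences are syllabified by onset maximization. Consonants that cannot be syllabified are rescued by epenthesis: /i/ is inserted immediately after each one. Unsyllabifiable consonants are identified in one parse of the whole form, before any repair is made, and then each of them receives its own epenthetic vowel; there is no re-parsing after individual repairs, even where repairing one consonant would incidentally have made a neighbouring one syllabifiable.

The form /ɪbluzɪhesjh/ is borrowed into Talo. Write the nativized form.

ɪbiluzɪhesijihi

The consonants /b/, /s/, /j/, /h/ cannot be parsed into a legal (C)V(N) syllable (only a nasal (/m/, /n/, or /ŋ/) is licensed in coda position; onsets are limited to one consonant).
Each unlicensed consonant becomes the onset of a new syllable: /b/ → /bi/, /s/ → /si/, /j/ → /ji/, /h/ → /hi/.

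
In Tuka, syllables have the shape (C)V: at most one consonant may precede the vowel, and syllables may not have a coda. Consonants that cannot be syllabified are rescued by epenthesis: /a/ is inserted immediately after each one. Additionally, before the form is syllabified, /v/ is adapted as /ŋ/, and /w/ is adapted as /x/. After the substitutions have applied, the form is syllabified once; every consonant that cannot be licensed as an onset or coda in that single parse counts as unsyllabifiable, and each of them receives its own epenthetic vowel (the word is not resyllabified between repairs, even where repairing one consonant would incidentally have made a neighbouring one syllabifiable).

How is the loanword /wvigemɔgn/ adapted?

xaŋigemɔgana

Substitution: /w/ → /x/, /v/ → /ŋ/, giving /xŋigemɔgn/.
Syllabifying with onset maximization leaves /x/, /g/, /n/ stranded (no codas are permitted; onsets are limited to one consonant).
Inserting the epenthetic vowel yields /x/ → /xa/, /g/ → /ga/, /n/ → /na/.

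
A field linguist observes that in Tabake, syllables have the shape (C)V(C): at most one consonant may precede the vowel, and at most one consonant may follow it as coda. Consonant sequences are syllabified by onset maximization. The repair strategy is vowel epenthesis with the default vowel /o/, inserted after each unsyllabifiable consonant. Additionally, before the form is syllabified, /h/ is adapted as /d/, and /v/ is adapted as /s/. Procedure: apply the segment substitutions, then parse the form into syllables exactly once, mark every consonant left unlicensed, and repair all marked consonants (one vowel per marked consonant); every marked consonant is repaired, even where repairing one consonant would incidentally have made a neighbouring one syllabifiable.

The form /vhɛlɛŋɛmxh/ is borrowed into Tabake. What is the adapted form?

Substitution: /v/ → /s/, /h/ → /d/, giving /sdɛlɛŋɛmxd/.
Under (C)V(C), the unsyllabifiable consonants are /s/, /x/, /d/ (at most one coda consonant is licensed; onsets are limited to one consonant).
Epenthesis after each stranded consonant: /s/ → /so/, /x/ → /xo/, /d/ → /do/.

sodɛlɛŋɛmxodo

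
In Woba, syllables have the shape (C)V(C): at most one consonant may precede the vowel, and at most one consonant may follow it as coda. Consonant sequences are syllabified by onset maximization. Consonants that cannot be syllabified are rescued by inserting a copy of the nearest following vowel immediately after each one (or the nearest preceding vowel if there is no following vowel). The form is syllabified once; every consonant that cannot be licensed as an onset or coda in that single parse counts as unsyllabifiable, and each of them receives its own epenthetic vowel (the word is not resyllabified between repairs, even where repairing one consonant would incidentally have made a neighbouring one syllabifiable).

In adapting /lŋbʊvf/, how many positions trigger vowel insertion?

3

The unsyllabifiable consonants are /l/, /ŋ/, /f/; each receives one epenthetic vowel.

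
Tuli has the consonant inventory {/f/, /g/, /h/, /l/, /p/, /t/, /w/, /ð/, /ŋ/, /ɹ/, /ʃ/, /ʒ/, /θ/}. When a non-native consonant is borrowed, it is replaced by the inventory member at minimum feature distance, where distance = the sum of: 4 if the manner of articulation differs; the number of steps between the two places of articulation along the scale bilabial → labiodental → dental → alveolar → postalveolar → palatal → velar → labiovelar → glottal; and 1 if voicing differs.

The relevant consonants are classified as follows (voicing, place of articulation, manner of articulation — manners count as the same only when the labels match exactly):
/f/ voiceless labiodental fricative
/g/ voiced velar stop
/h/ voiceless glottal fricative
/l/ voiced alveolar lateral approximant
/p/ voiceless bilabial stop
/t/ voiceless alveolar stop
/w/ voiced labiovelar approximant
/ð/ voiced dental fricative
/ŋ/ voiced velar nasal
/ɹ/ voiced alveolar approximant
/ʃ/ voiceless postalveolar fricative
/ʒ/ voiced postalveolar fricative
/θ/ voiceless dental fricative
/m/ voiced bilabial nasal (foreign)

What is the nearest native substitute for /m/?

p

/p/ is closest: manner differs (nasal→stop, +4), place distance 0 (bilabial→bilabial), voicing differs (+1); total 5. Next closest is /f/ at distance 6.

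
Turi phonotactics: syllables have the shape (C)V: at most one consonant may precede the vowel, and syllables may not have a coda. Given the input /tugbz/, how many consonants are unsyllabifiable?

The consonants /g/, /b/, /z/ cannot be parsed into a legal (C)V syllable (no codas are permitted; onsets are limited to one consonant).

3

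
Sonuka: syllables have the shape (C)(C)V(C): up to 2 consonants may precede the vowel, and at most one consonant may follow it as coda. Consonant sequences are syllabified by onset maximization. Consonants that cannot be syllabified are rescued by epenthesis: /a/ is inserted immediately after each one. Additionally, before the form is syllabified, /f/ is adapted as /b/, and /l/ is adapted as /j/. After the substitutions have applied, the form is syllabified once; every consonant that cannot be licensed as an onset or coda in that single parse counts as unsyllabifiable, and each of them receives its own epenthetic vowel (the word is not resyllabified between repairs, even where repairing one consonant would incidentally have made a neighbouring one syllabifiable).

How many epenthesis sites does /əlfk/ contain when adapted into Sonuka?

2

After substitution the input is /əjbk/.
The unsyllabifiable consonants are /b/, /k/; each receives one epenthetic vowel.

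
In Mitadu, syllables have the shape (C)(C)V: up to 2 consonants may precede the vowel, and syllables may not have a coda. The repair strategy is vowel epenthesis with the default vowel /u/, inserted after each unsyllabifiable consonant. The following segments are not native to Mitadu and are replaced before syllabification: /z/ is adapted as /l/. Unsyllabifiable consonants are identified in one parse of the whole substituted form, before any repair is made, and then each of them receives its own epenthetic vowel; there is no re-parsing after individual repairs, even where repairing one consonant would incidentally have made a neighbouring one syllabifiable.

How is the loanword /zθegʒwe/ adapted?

lθeguʒwe

Substitution: /z/ → /l/, giving /lθegʒwe/.
Syllabifying with onset maximization leaves /g/ stranded (no codas are permitted; onsets may contain at most 2 consonants).
Inserting the epenthetic vowel yields /g/ → /gu/.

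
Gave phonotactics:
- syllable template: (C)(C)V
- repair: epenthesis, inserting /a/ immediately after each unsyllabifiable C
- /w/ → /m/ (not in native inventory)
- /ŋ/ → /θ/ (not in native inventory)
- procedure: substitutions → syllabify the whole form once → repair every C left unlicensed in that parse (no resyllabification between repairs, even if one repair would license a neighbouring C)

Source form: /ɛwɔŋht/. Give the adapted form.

ɛmɔθahata

Substitution: /w/ → /m/, /ŋ/ → /θ/, giving /ɛmɔθht/.
Syllabifying with onset maximization leaves /θ/, /h/, /t/ stranded (no codas are permitted; onsets may contain at most 2 consonants).
Epenthesis after each stranded consonant: /θ/ → /θa/, /h/ → /ha/, /t/ → /ta/.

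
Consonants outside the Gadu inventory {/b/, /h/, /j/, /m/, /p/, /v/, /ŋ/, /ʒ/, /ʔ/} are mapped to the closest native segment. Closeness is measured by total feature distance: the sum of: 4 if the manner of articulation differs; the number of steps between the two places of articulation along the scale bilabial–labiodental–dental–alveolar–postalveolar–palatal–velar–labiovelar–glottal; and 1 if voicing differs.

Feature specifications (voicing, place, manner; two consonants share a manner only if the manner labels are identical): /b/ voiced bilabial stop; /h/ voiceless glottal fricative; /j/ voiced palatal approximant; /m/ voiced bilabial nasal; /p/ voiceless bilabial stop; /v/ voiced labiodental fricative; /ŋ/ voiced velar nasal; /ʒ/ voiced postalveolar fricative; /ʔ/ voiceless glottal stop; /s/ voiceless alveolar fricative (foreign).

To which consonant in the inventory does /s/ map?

/ʒ/ is closest: same manner (fricative), place distance 1 (alveolar→postalveolar), voicing differs (+1); total 2. Next closest is /v/ at distance 3.

ʒ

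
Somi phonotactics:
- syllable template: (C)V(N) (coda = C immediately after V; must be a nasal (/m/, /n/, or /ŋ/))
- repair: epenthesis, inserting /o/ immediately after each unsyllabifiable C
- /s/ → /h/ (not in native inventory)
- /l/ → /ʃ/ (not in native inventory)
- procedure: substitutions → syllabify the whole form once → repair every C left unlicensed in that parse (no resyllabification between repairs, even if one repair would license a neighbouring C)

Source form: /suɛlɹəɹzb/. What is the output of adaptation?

huɛʃoɹəɹozobo

Substitution: /s/ → /h/, /l/ → /ʃ/, giving /huɛʃɹəɹzb/.
Under (C)V(N), the unsyllabifiable consonants are /ʃ/, /ɹ/, /z/, /b/ (only a nasal (/m/, /n/, or /ŋ/) is licensed in coda position; onsets are limited to one consonant).
Epenthesis after each stranded consonant: /ʃ/ → /ʃo/, /ɹ/ → /ɹo/, /z/ → /zo/, /b/ → /bo/.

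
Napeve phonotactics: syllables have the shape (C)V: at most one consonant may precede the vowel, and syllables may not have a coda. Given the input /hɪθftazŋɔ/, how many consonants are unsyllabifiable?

Under (C)V, the unsyllabifiable consonants are /θ/, /f/, /z/ (no codas are permitted; onsets are limited to one consonant).

3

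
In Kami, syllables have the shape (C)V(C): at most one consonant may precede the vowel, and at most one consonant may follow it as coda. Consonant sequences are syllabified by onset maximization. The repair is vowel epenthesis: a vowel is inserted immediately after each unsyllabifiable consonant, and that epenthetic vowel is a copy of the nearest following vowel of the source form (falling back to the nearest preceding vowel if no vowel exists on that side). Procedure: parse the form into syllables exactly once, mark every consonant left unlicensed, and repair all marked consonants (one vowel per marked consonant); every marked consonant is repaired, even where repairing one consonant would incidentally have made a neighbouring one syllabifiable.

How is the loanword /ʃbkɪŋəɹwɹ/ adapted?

ʃɪbɪkɪŋəɹwəɹə

Syllabifying with onset maximization leaves /ʃ/, /b/, /w/, /ɹ/ stranded (at most one coda consonant is licensed; onsets are limited to one consonant).
Each unlicensed consonant becomes the onset of a new syllable: /ʃ/ → /ʃɪ/, /b/ → /bɪ/, /w/ → /wə/, /ɹ/ → /ɹə/.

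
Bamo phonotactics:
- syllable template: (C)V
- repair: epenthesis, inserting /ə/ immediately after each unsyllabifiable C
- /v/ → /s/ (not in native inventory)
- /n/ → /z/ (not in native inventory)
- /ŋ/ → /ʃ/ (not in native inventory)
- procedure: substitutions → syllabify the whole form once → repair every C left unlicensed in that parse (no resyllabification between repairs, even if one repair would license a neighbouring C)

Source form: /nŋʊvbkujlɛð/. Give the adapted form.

zəʃʊsəbəkujəlɛðə

Substitution: /n/ → /z/, /ŋ/ → /ʃ/, /v/ → /s/, giving /zʃʊsbkujlɛð/.
Syllabifying with onset maximization leaves /z/, /s/, /b/, /j/, /ð/ stranded (no codas are permitted; onsets are limited to one consonant).
Epenthesis after each stranded consonant: /z/ → /zə/, /s/ → /sə/, /b/ → /bə/, /j/ → /jə/, /ð/ → /ðə/.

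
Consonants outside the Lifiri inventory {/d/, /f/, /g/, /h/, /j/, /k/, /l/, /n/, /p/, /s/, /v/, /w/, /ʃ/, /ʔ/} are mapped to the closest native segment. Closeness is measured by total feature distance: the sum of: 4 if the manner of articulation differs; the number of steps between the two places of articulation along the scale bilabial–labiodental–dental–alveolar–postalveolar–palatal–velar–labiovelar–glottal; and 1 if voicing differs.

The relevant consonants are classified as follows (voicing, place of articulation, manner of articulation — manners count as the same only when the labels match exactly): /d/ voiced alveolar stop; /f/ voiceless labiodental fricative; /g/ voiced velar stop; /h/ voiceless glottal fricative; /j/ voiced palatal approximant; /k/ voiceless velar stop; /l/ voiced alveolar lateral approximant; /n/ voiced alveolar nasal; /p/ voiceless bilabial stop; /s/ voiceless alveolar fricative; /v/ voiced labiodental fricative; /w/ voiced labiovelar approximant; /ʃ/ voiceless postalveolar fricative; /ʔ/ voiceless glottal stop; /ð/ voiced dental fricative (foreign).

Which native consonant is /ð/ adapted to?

v

/v/ is closest: same manner (fricative), place distance 1 (dental→labiodental), same voicing; total 1. Next closest is /f/ at distance 2.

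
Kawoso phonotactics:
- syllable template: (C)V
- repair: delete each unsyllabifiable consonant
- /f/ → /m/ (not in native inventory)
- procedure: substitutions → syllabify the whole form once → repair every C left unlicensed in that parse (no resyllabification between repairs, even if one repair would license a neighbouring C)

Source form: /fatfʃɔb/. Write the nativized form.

maʃɔ

Substitution: /f/ → /m/, giving /matmʃɔb/.
Syllabifying with onset maximization leaves /t/, /m/, /b/ stranded (no codas are permitted; onsets are limited to one consonant).
Each unlicensed consonant is deleted: /t/, /m/, /b/.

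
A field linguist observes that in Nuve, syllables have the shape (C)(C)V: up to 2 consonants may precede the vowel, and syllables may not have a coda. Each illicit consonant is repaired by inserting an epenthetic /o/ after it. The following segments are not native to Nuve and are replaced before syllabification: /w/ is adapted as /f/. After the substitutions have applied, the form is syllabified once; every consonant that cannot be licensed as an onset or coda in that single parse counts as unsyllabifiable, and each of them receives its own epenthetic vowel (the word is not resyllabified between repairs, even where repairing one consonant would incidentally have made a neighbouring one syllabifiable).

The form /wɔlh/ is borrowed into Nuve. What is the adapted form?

fɔloho

Substitution: /w/ → /f/, giving /fɔlh/.
Syllabifying with onset maximization leaves /l/, /h/ stranded (no codas are permitted; onsets may contain at most 2 consonants).
Inserting the epenthetic vowel yields /l/ → /lo/, /h/ → /ho/.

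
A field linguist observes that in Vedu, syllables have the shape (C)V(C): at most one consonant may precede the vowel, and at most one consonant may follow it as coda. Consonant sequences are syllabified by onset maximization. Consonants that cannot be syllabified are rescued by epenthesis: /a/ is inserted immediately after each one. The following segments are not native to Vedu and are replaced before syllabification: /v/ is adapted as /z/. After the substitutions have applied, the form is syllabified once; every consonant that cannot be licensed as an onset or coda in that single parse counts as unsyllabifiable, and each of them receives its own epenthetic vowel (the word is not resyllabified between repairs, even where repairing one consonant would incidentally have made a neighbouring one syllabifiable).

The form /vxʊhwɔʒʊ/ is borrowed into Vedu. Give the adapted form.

zaxʊhwɔʒʊ

Substitution: /v/ → /z/, giving /zxʊhwɔʒʊ/.
Under (C)V(C), the unsyllabifiable consonants are /z/ (at most one coda consonant is licensed; onsets are limited to one consonant).
Inserting the epenthetic vowel yields /z/ → /za/.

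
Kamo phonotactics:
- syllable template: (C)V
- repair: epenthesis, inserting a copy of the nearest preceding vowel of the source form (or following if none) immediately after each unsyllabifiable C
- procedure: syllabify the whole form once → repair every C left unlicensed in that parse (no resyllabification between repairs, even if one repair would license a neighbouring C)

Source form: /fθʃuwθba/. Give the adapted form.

Syllabifying with onset maximization leaves /f/, /θ/, /w/, /θ/ stranded (no codas are permitted; onsets are limited to one consonant).
Epenthesis after each stranded consonant: /f/ → /fu/, /θ/ → /θu/, /w/ → /wu/, /θ/ → /θu/.

fuθuʃuwuθuba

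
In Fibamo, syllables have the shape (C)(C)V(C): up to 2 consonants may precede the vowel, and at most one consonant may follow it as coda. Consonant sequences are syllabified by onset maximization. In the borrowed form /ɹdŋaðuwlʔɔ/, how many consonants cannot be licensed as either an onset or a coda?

The consonants /ɹ/ cannot be parsed into a legal (C)(C)V(C) syllable (at most one coda consonant is licensed; onsets may contain at most 2 consonants).

1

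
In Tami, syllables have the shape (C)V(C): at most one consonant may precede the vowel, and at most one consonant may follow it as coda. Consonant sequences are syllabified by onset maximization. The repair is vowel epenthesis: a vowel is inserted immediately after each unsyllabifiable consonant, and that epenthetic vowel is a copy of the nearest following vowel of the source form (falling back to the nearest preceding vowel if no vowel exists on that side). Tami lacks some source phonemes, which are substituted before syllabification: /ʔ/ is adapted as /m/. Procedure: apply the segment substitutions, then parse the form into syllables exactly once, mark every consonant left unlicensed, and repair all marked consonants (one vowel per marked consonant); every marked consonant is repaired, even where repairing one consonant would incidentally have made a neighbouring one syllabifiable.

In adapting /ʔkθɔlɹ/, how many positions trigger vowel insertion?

After substitution the input is /mkθɔlɹ/.
The unsyllabifiable consonants are /m/, /k/, /ɹ/; each receives one epenthetic vowel.

3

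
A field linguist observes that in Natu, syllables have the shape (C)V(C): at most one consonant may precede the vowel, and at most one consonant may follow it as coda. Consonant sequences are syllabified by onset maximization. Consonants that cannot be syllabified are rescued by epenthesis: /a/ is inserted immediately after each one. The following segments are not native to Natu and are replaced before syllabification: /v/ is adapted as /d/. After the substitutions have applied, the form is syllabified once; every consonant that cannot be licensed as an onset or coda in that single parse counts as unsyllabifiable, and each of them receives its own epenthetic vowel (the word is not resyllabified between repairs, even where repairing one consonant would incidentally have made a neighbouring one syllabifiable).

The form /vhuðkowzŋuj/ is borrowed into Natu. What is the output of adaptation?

Substitution: /v/ → /d/, giving /dhuðkowzŋuj/.
Syllabifying with onset maximization leaves /d/, /z/ stranded (at most one coda consonant is licensed; onsets are limited to one consonant).
Each unlicensed consonant becomes the onset of a new syllable: /d/ → /da/, /z/ → /za/.

dahuðkowzaŋuj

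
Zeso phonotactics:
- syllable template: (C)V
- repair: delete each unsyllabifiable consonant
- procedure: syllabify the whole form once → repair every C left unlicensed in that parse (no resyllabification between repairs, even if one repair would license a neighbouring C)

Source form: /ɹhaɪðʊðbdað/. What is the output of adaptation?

The consonants /ɹ/, /ð/, /b/, /ð/ cannot be parsed into a legal (C)V syllable (no codas are permitted; onsets are limited to one consonant).
Deletion applies to /ɹ/, /ð/, /b/, /ð/.

haɪðʊda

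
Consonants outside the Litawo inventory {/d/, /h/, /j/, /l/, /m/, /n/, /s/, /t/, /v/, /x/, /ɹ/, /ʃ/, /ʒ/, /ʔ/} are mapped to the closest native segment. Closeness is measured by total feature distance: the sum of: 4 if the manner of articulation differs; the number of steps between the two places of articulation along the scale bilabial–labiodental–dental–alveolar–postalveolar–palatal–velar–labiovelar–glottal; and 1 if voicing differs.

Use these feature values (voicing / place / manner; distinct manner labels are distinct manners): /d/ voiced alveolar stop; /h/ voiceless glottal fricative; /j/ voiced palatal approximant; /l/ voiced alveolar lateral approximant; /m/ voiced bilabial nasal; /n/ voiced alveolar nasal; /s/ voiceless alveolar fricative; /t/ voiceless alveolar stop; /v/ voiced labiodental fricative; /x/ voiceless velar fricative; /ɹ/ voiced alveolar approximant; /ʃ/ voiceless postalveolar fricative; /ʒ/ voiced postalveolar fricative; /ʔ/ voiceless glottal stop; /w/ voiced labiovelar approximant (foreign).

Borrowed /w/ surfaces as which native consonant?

j

/j/ is closest: same manner (approximant), place distance 2 (labiovelar→palatal), same voicing; total 2. Next closest is /ɹ/ at distance 4.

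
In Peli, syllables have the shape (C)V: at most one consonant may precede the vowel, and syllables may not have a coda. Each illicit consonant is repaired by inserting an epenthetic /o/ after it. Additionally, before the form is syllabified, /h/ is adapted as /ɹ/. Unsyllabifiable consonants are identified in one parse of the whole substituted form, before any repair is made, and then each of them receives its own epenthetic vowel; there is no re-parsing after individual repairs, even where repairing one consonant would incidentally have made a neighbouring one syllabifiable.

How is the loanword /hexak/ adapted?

Substitution: /h/ → /ɹ/, giving /ɹexak/.
Under (C)V, the unsyllabifiable consonants are /k/ (no codas are permitted; onsets are limited to one consonant).
Epenthesis after each stranded consonant: /k/ → /ko/.

ɹexako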